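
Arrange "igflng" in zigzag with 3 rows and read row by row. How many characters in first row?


Zigzag "igflng" into 3 rows:
Placing characters:
  'i' => row 0
  'g' => row 1
  'f' => row 2
  'l' => row 1
  'n' => row 0
  'g' => row 1
Rows:
  Row 0: "in"
  Row 1: "glg"
  Row 2: "f"
First row length: 2

2


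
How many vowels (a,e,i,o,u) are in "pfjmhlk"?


Input: pfjmhlk
Checking each character:
  'p' at position 0: consonant
  'f' at position 1: consonant
  'j' at position 2: consonant
  'm' at position 3: consonant
  'h' at position 4: consonant
  'l' at position 5: consonant
  'k' at position 6: consonant
Total vowels: 0

0


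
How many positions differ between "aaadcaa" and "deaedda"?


Comparing "aaadcaa" and "deaedda" position by position:
  Position 0: 'a' vs 'd' => DIFFER
  Position 1: 'a' vs 'e' => DIFFER
  Position 2: 'a' vs 'a' => same
  Position 3: 'd' vs 'e' => DIFFER
  Position 4: 'c' vs 'd' => DIFFER
  Position 5: 'a' vs 'd' => DIFFER
  Position 6: 'a' vs 'a' => same
Positions that differ: 5

5


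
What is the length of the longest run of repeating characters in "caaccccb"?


Input: "caaccccb"
Scanning for longest run:
  Position 1 ('a'): new char, reset run to 1
  Position 2 ('a'): continues run of 'a', length=2
  Position 3 ('c'): new char, reset run to 1
  Position 4 ('c'): continues run of 'c', length=2
  Position 5 ('c'): continues run of 'c', length=3
  Position 6 ('c'): continues run of 'c', length=4
  Position 7 ('b'): new char, reset run to 1
Longest run: 'c' with length 4

4


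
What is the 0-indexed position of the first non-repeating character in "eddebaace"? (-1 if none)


Input: eddebaace
Character frequencies:
  'a': 2
  'b': 1
  'c': 1
  'd': 2
  'e': 3
Scanning left to right for freq == 1:
  Position 0 ('e'): freq=3, skip
  Position 1 ('d'): freq=2, skip
  Position 2 ('d'): freq=2, skip
  Position 3 ('e'): freq=3, skip
  Position 4 ('b'): unique! => answer = 4

4


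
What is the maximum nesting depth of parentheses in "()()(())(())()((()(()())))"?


Input: "()()(())(())()((()(()())))"
Tracking depth:
  Position 0 '(': depth becomes 1
  Position 1 ')': depth becomes 0
  Position 2 '(': depth becomes 1
  Position 3 ')': depth becomes 0
  Position 4 '(': depth becomes 1
  Position 5 '(': depth becomes 2
  Position 6 ')': depth becomes 1
  Position 7 ')': depth becomes 0
  Position 8 '(': depth becomes 1
  Position 9 '(': depth becomes 2
  Position 10 ')': depth becomes 1
  Position 11 ')': depth becomes 0
  Position 12 '(': depth becomes 1
  Position 13 ')': depth becomes 0
  Position 14 '(': depth becomes 1
  Position 15 '(': depth becomes 2
  Position 16 '(': depth becomes 3
  Position 17 ')': depth becomes 2
  Position 18 '(': depth becomes 3
  Position 19 '(': depth becomes 4
  Position 20 ')': depth becomes 3
  Position 21 '(': depth becomes 4
  Position 22 ')': depth becomes 3
  Position 23 ')': depth becomes 2
  Position 24 ')': depth becomes 1
  Position 25 ')': depth becomes 0
Maximum depth reached: 4

4


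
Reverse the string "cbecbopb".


Input: cbecbopb
Reading characters right to left:
  Position 7: 'b'
  Position 6: 'p'
  Position 5: 'o'
  Position 4: 'b'
  Position 3: 'c'
  Position 2: 'e'
  Position 1: 'b'
  Position 0: 'c'
Reversed: bpobcebc

bpobcebc


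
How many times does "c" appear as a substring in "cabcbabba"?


Searching for "c" in "cabcbabba"
Scanning each position:
  Position 0: "c" => MATCH
  Position 1: "a" => no
  Position 2: "b" => no
  Position 3: "c" => MATCH
  Position 4: "b" => no
  Position 5: "a" => no
  Position 6: "b" => no
  Position 7: "b" => no
  Position 8: "a" => no
Total occurrences: 2

2


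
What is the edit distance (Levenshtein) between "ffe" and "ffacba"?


Computing edit distance: "ffe" -> "ffacba"
DP table:
           f    f    a    c    b    a
      0    1    2    3    4    5    6
  f   1    0    1    2    3    4    5
  f   2    1    0    1    2    3    4
  e   3    2    1    1    2    3    4
Edit distance = dp[3][6] = 4

4


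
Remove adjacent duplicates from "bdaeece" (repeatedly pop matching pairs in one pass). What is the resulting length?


Input: bdaeece
Stack-based adjacent duplicate removal:
  Read 'b': push. Stack: b
  Read 'd': push. Stack: bd
  Read 'a': push. Stack: bda
  Read 'e': push. Stack: bdae
  Read 'e': matches stack top 'e' => pop. Stack: bda
  Read 'c': push. Stack: bdac
  Read 'e': push. Stack: bdace
Final stack: "bdace" (length 5)

5


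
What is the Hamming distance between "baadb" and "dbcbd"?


Comparing "baadb" and "dbcbd" position by position:
  Position 0: 'b' vs 'd' => differ
  Position 1: 'a' vs 'b' => differ
  Position 2: 'a' vs 'c' => differ
  Position 3: 'd' vs 'b' => differ
  Position 4: 'b' vs 'd' => differ
Total differences (Hamming distance): 5

5


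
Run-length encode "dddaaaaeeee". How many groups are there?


Input: dddaaaaeeee
Scanning for consecutive runs:
  Group 1: 'd' x 3 (positions 0-2)
  Group 2: 'a' x 4 (positions 3-6)
  Group 3: 'e' x 4 (positions 7-10)
Total groups: 3

3


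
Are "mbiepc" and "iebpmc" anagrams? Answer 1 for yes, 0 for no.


Strings: "mbiepc", "iebpmc"
Sorted first:  bceimp
Sorted second: bceimp
Sorted forms match => anagrams

1


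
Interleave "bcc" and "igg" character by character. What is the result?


Interleaving "bcc" and "igg":
  Position 0: 'b' from first, 'i' from second => "bi"
  Position 1: 'c' from first, 'g' from second => "cg"
  Position 2: 'c' from first, 'g' from second => "cg"
Result: bicgcg

bicgcg


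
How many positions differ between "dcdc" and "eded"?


Comparing "dcdc" and "eded" position by position:
  Position 0: 'd' vs 'e' => DIFFER
  Position 1: 'c' vs 'd' => DIFFER
  Position 2: 'd' vs 'e' => DIFFER
  Position 3: 'c' vs 'd' => DIFFER
Positions that differ: 4

4


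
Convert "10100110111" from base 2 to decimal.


Input: "10100110111" in base 2
Positional expansion:
  Digit '1' (value 1) x 2^10 = 1024
  Digit '0' (value 0) x 2^9 = 0
  Digit '1' (value 1) x 2^8 = 256
  Digit '0' (value 0) x 2^7 = 0
  Digit '0' (value 0) x 2^6 = 0
  Digit '1' (value 1) x 2^5 = 32
  Digit '1' (value 1) x 2^4 = 16
  Digit '0' (value 0) x 2^3 = 0
  Digit '1' (value 1) x 2^2 = 4
  Digit '1' (value 1) x 2^1 = 2
  Digit '1' (value 1) x 2^0 = 1
Sum = 1335

1335


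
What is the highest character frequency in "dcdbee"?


Input: dcdbee
Character counts:
  'b': 1
  'c': 1
  'd': 2
  'e': 2
Maximum frequency: 2

2


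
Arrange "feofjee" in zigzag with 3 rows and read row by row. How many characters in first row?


Zigzag "feofjee" into 3 rows:
Placing characters:
  'f' => row 0
  'e' => row 1
  'o' => row 2
  'f' => row 1
  'j' => row 0
  'e' => row 1
  'e' => row 2
Rows:
  Row 0: "fj"
  Row 1: "efe"
  Row 2: "oe"
First row length: 2

2


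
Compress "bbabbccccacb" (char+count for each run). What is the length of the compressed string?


Input: bbabbccccacb
Runs:
  'b' x 2 => "b2"
  'a' x 1 => "a1"
  'b' x 2 => "b2"
  'c' x 4 => "c4"
  'a' x 1 => "a1"
  'c' x 1 => "c1"
  'b' x 1 => "b1"
Compressed: "b2a1b2c4a1c1b1"
Compressed length: 14

14


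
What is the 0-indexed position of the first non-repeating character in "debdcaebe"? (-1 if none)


Input: debdcaebe
Character frequencies:
  'a': 1
  'b': 2
  'c': 1
  'd': 2
  'e': 3
Scanning left to right for freq == 1:
  Position 0 ('d'): freq=2, skip
  Position 1 ('e'): freq=3, skip
  Position 2 ('b'): freq=2, skip
  Position 3 ('d'): freq=2, skip
  Position 4 ('c'): unique! => answer = 4

4


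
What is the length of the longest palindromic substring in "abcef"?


Input: "abcef"
Checking substrings for palindromes:
  No multi-char palindromic substrings found
Longest palindromic substring: "a" with length 1

1


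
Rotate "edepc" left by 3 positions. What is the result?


Input: "edepc", rotate left by 3
First 3 characters: "ede"
Remaining characters: "pc"
Concatenate remaining + first: "pc" + "ede" = "pcede"

pcede


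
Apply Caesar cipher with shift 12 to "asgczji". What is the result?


Caesar cipher: shift "asgczji" by 12
  'a' (pos 0) + 12 = pos 12 = 'm'
  's' (pos 18) + 12 = pos 4 = 'e'
  'g' (pos 6) + 12 = pos 18 = 's'
  'c' (pos 2) + 12 = pos 14 = 'o'
  'z' (pos 25) + 12 = pos 11 = 'l'
  'j' (pos 9) + 12 = pos 21 = 'v'
  'i' (pos 8) + 12 = pos 20 = 'u'
Result: mesolvu

mesolvu


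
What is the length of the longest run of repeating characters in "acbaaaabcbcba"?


Input: "acbaaaabcbcba"
Scanning for longest run:
  Position 1 ('c'): new char, reset run to 1
  Position 2 ('b'): new char, reset run to 1
  Position 3 ('a'): new char, reset run to 1
  Position 4 ('a'): continues run of 'a', length=2
  Position 5 ('a'): continues run of 'a', length=3
  Position 6 ('a'): continues run of 'a', length=4
  Position 7 ('b'): new char, reset run to 1
  Position 8 ('c'): new char, reset run to 1
  Position 9 ('b'): new char, reset run to 1
  Position 10 ('c'): new char, reset run to 1
  Position 11 ('b'): new char, reset run to 1
  Position 12 ('a'): new char, reset run to 1
Longest run: 'a' with length 4

4


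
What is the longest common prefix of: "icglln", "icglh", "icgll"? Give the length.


Words: icglln, icglh, icgll
  Position 0: all 'i' => match
  Position 1: all 'c' => match
  Position 2: all 'g' => match
  Position 3: all 'l' => match
  Position 4: ('l', 'h', 'l') => mismatch, stop
LCP = "icgl" (length 4)

4


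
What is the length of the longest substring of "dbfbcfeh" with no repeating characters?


Input: "dbfbcfeh"
Sliding window (track last position of each char):
  Position 0 ('d'): window [0,0] length 1 -- new best
  Position 1 ('b'): window [0,1] length 2 -- new best
  Position 2 ('f'): window [0,2] length 3 -- new best
  Position 3 ('b'): repeat (last at 1), move window start to 2
  Position 3 ('b'): window [2,3] length 2
  Position 4 ('c'): window [2,4] length 3
  Position 5 ('f'): repeat (last at 2), move window start to 3
  Position 5 ('f'): window [3,5] length 3
  Position 6 ('e'): window [3,6] length 4 -- new best
  Position 7 ('h'): window [3,7] length 5 -- new best
Longest substring with no repeats: "bcfeh" with length 5

5


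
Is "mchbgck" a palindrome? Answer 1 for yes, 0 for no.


Input: mchbgck
Reversed: kcgbhcm
  Compare pos 0 ('m') with pos 6 ('k'): MISMATCH
  Compare pos 1 ('c') with pos 5 ('c'): match
  Compare pos 2 ('h') with pos 4 ('g'): MISMATCH
Result: not a palindrome

0


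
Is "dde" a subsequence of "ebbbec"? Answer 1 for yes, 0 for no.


Check if "dde" is a subsequence of "ebbbec"
Greedy scan:
  Position 0 ('e'): no match needed
  Position 1 ('b'): no match needed
  Position 2 ('b'): no match needed
  Position 3 ('b'): no match needed
  Position 4 ('e'): no match needed
  Position 5 ('c'): no match needed
Only matched 0/3 characters => not a subsequence

0


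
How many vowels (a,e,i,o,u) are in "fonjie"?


Input: fonjie
Checking each character:
  'f' at position 0: consonant
  'o' at position 1: vowel (running total: 1)
  'n' at position 2: consonant
  'j' at position 3: consonant
  'i' at position 4: vowel (running total: 2)
  'e' at position 5: vowel (running total: 3)
Total vowels: 3

3


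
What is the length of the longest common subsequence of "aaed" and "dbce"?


LCS of "aaed" and "dbce"
DP table:
           d    b    c    e
      0    0    0    0    0
  a   0    0    0    0    0
  a   0    0    0    0    0
  e   0    0    0    0    1
  d   0    1    1    1    1
LCS length = dp[4][4] = 1

1


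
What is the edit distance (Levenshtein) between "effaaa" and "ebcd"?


Computing edit distance: "effaaa" -> "ebcd"
DP table:
           e    b    c    d
      0    1    2    3    4
  e   1    0    1    2    3
  f   2    1    1    2    3
  f   3    2    2    2    3
  a   4    3    3    3    3
  a   5    4    4    4    4
  a   6    5    5    5    5
Edit distance = dp[6][4] = 5

5


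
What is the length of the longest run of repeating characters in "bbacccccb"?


Input: "bbacccccb"
Scanning for longest run:
  Position 1 ('b'): continues run of 'b', length=2
  Position 2 ('a'): new char, reset run to 1
  Position 3 ('c'): new char, reset run to 1
  Position 4 ('c'): continues run of 'c', length=2
  Position 5 ('c'): continues run of 'c', length=3
  Position 6 ('c'): continues run of 'c', length=4
  Position 7 ('c'): continues run of 'c', length=5
  Position 8 ('b'): new char, reset run to 1
Longest run: 'c' with length 5

5


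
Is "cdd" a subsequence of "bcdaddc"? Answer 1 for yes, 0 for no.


Check if "cdd" is a subsequence of "bcdaddc"
Greedy scan:
  Position 0 ('b'): no match needed
  Position 1 ('c'): matches sub[0] = 'c'
  Position 2 ('d'): matches sub[1] = 'd'
  Position 3 ('a'): no match needed
  Position 4 ('d'): matches sub[2] = 'd'
  Position 5 ('d'): no match needed
  Position 6 ('c'): no match needed
All 3 characters matched => is a subsequence

1


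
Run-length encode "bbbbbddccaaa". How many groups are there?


Input: bbbbbddccaaa
Scanning for consecutive runs:
  Group 1: 'b' x 5 (positions 0-4)
  Group 2: 'd' x 2 (positions 5-6)
  Group 3: 'c' x 2 (positions 7-8)
  Group 4: 'a' x 3 (positions 9-11)
Total groups: 4

4


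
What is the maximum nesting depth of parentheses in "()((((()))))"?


Input: "()((((()))))"
Tracking depth:
  Position 0 '(': depth becomes 1
  Position 1 ')': depth becomes 0
  Position 2 '(': depth becomes 1
  Position 3 '(': depth becomes 2
  Position 4 '(': depth becomes 3
  Position 5 '(': depth becomes 4
  Position 6 '(': depth becomes 5
  Position 7 ')': depth becomes 4
  Position 8 ')': depth becomes 3
  Position 9 ')': depth becomes 2
  Position 10 ')': depth becomes 1
  Position 11 ')': depth becomes 0
Maximum depth reached: 5

5


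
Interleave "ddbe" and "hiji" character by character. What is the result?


Interleaving "ddbe" and "hiji":
  Position 0: 'd' from first, 'h' from second => "dh"
  Position 1: 'd' from first, 'i' from second => "di"
  Position 2: 'b' from first, 'j' from second => "bj"
  Position 3: 'e' from first, 'i' from second => "ei"
Result: dhdibjei

dhdibjei


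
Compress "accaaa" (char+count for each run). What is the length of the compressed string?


Input: accaaa
Runs:
  'a' x 1 => "a1"
  'c' x 2 => "c2"
  'a' x 3 => "a3"
Compressed: "a1c2a3"
Compressed length: 6

6


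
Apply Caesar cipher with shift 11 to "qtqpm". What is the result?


Caesar cipher: shift "qtqpm" by 11
  'q' (pos 16) + 11 = pos 1 = 'b'
  't' (pos 19) + 11 = pos 4 = 'e'
  'q' (pos 16) + 11 = pos 1 = 'b'
  'p' (pos 15) + 11 = pos 0 = 'a'
  'm' (pos 12) + 11 = pos 23 = 'x'
Result: bebax

bebax


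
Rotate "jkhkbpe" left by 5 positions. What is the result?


Input: "jkhkbpe", rotate left by 5
First 5 characters: "jkhkb"
Remaining characters: "pe"
Concatenate remaining + first: "pe" + "jkhkb" = "pejkhkb"

pejkhkb


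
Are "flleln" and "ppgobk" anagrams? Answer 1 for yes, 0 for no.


Strings: "flleln", "ppgobk"
Sorted first:  efllln
Sorted second: bgkopp
Differ at position 0: 'e' vs 'b' => not anagrams

0


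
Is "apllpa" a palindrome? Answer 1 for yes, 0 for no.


Input: apllpa
Reversed: apllpa
  Compare pos 0 ('a') with pos 5 ('a'): match
  Compare pos 1 ('p') with pos 4 ('p'): match
  Compare pos 2 ('l') with pos 3 ('l'): match
Result: palindrome

1


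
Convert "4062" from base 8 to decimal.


Input: "4062" in base 8
Positional expansion:
  Digit '4' (value 4) x 8^3 = 2048
  Digit '0' (value 0) x 8^2 = 0
  Digit '6' (value 6) x 8^1 = 48
  Digit '2' (value 2) x 8^0 = 2
Sum = 2098

2098


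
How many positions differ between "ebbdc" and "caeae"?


Comparing "ebbdc" and "caeae" position by position:
  Position 0: 'e' vs 'c' => DIFFER
  Position 1: 'b' vs 'a' => DIFFER
  Position 2: 'b' vs 'e' => DIFFER
  Position 3: 'd' vs 'a' => DIFFER
  Position 4: 'c' vs 'e' => DIFFER
Positions that differ: 5

5


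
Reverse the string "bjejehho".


Input: bjejehho
Reading characters right to left:
  Position 7: 'o'
  Position 6: 'h'
  Position 5: 'h'
  Position 4: 'e'
  Position 3: 'j'
  Position 2: 'e'
  Position 1: 'j'
  Position 0: 'b'
Reversed: ohhejejb

ohhejejb


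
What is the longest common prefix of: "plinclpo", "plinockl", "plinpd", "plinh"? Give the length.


Words: plinclpo, plinockl, plinpd, plinh
  Position 0: all 'p' => match
  Position 1: all 'l' => match
  Position 2: all 'i' => match
  Position 3: all 'n' => match
  Position 4: ('c', 'o', 'p', 'h') => mismatch, stop
LCP = "plin" (length 4)

4


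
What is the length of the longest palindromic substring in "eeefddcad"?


Input: "eeefddcad"
Checking substrings for palindromes:
  [0:3] "eee" (len 3) => palindrome
  [0:2] "ee" (len 2) => palindrome
  [1:3] "ee" (len 2) => palindrome
  [4:6] "dd" (len 2) => palindrome
Longest palindromic substring: "eee" with length 3

3


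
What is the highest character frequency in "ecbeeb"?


Input: ecbeeb
Character counts:
  'b': 2
  'c': 1
  'e': 3
Maximum frequency: 3

3


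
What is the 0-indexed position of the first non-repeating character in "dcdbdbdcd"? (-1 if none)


Input: dcdbdbdcd
Character frequencies:
  'b': 2
  'c': 2
  'd': 5
Scanning left to right for freq == 1:
  Position 0 ('d'): freq=5, skip
  Position 1 ('c'): freq=2, skip
  Position 2 ('d'): freq=5, skip
  Position 3 ('b'): freq=2, skip
  Position 4 ('d'): freq=5, skip
  Position 5 ('b'): freq=2, skip
  Position 6 ('d'): freq=5, skip
  Position 7 ('c'): freq=2, skip
  Position 8 ('d'): freq=5, skip
  No unique character found => answer = -1

-1


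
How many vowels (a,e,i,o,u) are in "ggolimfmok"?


Input: ggolimfmok
Checking each character:
  'g' at position 0: consonant
  'g' at position 1: consonant
  'o' at position 2: vowel (running total: 1)
  'l' at position 3: consonant
  'i' at position 4: vowel (running total: 2)
  'm' at position 5: consonant
  'f' at position 6: consonant
  'm' at position 7: consonant
  'o' at position 8: vowel (running total: 3)
  'k' at position 9: consonant
Total vowels: 3

3


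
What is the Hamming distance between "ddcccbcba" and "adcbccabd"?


Comparing "ddcccbcba" and "adcbccabd" position by position:
  Position 0: 'd' vs 'a' => differ
  Position 1: 'd' vs 'd' => same
  Position 2: 'c' vs 'c' => same
  Position 3: 'c' vs 'b' => differ
  Position 4: 'c' vs 'c' => same
  Position 5: 'b' vs 'c' => differ
  Position 6: 'c' vs 'a' => differ
  Position 7: 'b' vs 'b' => same
  Position 8: 'a' vs 'd' => differ
Total differences (Hamming distance): 5

5


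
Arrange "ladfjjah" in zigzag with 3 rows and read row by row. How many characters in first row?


Zigzag "ladfjjah" into 3 rows:
Placing characters:
  'l' => row 0
  'a' => row 1
  'd' => row 2
  'f' => row 1
  'j' => row 0
  'j' => row 1
  'a' => row 2
  'h' => row 1
Rows:
  Row 0: "lj"
  Row 1: "afjh"
  Row 2: "da"
First row length: 2

2


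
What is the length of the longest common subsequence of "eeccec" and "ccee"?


LCS of "eeccec" and "ccee"
DP table:
           c    c    e    e
      0    0    0    0    0
  e   0    0    0    1    1
  e   0    0    0    1    2
  c   0    1    1    1    2
  c   0    1    2    2    2
  e   0    1    2    3    3
  c   0    1    2    3    3
LCS length = dp[6][4] = 3

3


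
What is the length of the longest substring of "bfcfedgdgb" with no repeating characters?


Input: "bfcfedgdgb"
Sliding window (track last position of each char):
  Position 0 ('b'): window [0,0] length 1 -- new best
  Position 1 ('f'): window [0,1] length 2 -- new best
  Position 2 ('c'): window [0,2] length 3 -- new best
  Position 3 ('f'): repeat (last at 1), move window start to 2
  Position 3 ('f'): window [2,3] length 2
  Position 4 ('e'): window [2,4] length 3
  Position 5 ('d'): window [2,5] length 4 -- new best
  Position 6 ('g'): window [2,6] length 5 -- new best
  Position 7 ('d'): repeat (last at 5), move window start to 6
  Position 7 ('d'): window [6,7] length 2
  Position 8 ('g'): repeat (last at 6), move window start to 7
  Position 8 ('g'): window [7,8] length 2
  Position 9 ('b'): window [7,9] length 3
Longest substring with no repeats: "cfedg" with length 5

5


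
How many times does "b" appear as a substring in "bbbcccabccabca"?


Searching for "b" in "bbbcccabccabca"
Scanning each position:
  Position 0: "b" => MATCH
  Position 1: "b" => MATCH
  Position 2: "b" => MATCH
  Position 3: "c" => no
  Position 4: "c" => no
  Position 5: "c" => no
  Position 6: "a" => no
  Position 7: "b" => MATCH
  Position 8: "c" => no
  Position 9: "c" => no
  Position 10: "a" => no
  Position 11: "b" => MATCH
  Position 12: "c" => no
  Position 13: "a" => no
Total occurrences: 5

5


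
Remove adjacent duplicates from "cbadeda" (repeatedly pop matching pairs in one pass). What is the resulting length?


Input: cbadeda
Stack-based adjacent duplicate removal:
  Read 'c': push. Stack: c
  Read 'b': push. Stack: cb
  Read 'a': push. Stack: cba
  Read 'd': push. Stack: cbad
  Read 'e': push. Stack: cbade
  Read 'd': push. Stack: cbaded
  Read 'a': push. Stack: cbadeda
Final stack: "cbadeda" (length 7)

7


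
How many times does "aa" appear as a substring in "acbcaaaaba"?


Searching for "aa" in "acbcaaaaba"
Scanning each position:
  Position 0: "ac" => no
  Position 1: "cb" => no
  Position 2: "bc" => no
  Position 3: "ca" => no
  Position 4: "aa" => MATCH
  Position 5: "aa" => MATCH
  Position 6: "aa" => MATCH
  Position 7: "ab" => no
  Position 8: "ba" => no
Total occurrences: 3

3


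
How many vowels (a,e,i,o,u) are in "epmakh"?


Input: epmakh
Checking each character:
  'e' at position 0: vowel (running total: 1)
  'p' at position 1: consonant
  'm' at position 2: consonant
  'a' at position 3: vowel (running total: 2)
  'k' at position 4: consonant
  'h' at position 5: consonant
Total vowels: 2

2


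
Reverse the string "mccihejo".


Input: mccihejo
Reading characters right to left:
  Position 7: 'o'
  Position 6: 'j'
  Position 5: 'e'
  Position 4: 'h'
  Position 3: 'i'
  Position 2: 'c'
  Position 1: 'c'
  Position 0: 'm'
Reversed: ojehiccm

ojehiccm


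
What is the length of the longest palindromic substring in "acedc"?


Input: "acedc"
Checking substrings for palindromes:
  No multi-char palindromic substrings found
Longest palindromic substring: "a" with length 1

1


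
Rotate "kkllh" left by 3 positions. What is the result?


Input: "kkllh", rotate left by 3
First 3 characters: "kkl"
Remaining characters: "lh"
Concatenate remaining + first: "lh" + "kkl" = "lhkkl"

lhkkl


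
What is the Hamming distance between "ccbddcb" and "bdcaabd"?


Comparing "ccbddcb" and "bdcaabd" position by position:
  Position 0: 'c' vs 'b' => differ
  Position 1: 'c' vs 'd' => differ
  Position 2: 'b' vs 'c' => differ
  Position 3: 'd' vs 'a' => differ
  Position 4: 'd' vs 'a' => differ
  Position 5: 'c' vs 'b' => differ
  Position 6: 'b' vs 'd' => differ
Total differences (Hamming distance): 7

7


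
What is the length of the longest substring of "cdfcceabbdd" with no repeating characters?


Input: "cdfcceabbdd"
Sliding window (track last position of each char):
  Position 0 ('c'): window [0,0] length 1 -- new best
  Position 1 ('d'): window [0,1] length 2 -- new best
  Position 2 ('f'): window [0,2] length 3 -- new best
  Position 3 ('c'): repeat (last at 0), move window start to 1
  Position 3 ('c'): window [1,3] length 3
  Position 4 ('c'): repeat (last at 3), move window start to 4
  Position 4 ('c'): window [4,4] length 1
  Position 5 ('e'): window [4,5] length 2
  Position 6 ('a'): window [4,6] length 3
  Position 7 ('b'): window [4,7] length 4 -- new best
  Position 8 ('b'): repeat (last at 7), move window start to 8
  Position 8 ('b'): window [8,8] length 1
  Position 9 ('d'): window [8,9] length 2
  Position 10 ('d'): repeat (last at 9), move window start to 10
  Position 10 ('d'): window [10,10] length 1
Longest substring with no repeats: "ceab" with length 4

4


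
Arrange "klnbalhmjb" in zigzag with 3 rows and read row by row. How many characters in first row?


Zigzag "klnbalhmjb" into 3 rows:
Placing characters:
  'k' => row 0
  'l' => row 1
  'n' => row 2
  'b' => row 1
  'a' => row 0
  'l' => row 1
  'h' => row 2
  'm' => row 1
  'j' => row 0
  'b' => row 1
Rows:
  Row 0: "kaj"
  Row 1: "lblmb"
  Row 2: "nh"
First row length: 3

3


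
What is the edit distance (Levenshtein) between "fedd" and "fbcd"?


Computing edit distance: "fedd" -> "fbcd"
DP table:
           f    b    c    d
      0    1    2    3    4
  f   1    0    1    2    3
  e   2    1    1    2    3
  d   3    2    2    2    2
  d   4    3    3    3    2
Edit distance = dp[4][4] = 2

2


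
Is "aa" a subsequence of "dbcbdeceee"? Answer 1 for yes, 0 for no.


Check if "aa" is a subsequence of "dbcbdeceee"
Greedy scan:
  Position 0 ('d'): no match needed
  Position 1 ('b'): no match needed
  Position 2 ('c'): no match needed
  Position 3 ('b'): no match needed
  Position 4 ('d'): no match needed
  Position 5 ('e'): no match needed
  Position 6 ('c'): no match needed
  Position 7 ('e'): no match needed
  Position 8 ('e'): no match needed
  Position 9 ('e'): no match needed
Only matched 0/2 characters => not a subsequence

0


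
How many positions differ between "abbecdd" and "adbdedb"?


Comparing "abbecdd" and "adbdedb" position by position:
  Position 0: 'a' vs 'a' => same
  Position 1: 'b' vs 'd' => DIFFER
  Position 2: 'b' vs 'b' => same
  Position 3: 'e' vs 'd' => DIFFER
  Position 4: 'c' vs 'e' => DIFFER
  Position 5: 'd' vs 'd' => same
  Position 6: 'd' vs 'b' => DIFFER
Positions that differ: 4

4


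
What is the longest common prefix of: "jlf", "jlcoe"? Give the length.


Words: jlf, jlcoe
  Position 0: all 'j' => match
  Position 1: all 'l' => match
  Position 2: ('f', 'c') => mismatch, stop
LCP = "jl" (length 2)

2


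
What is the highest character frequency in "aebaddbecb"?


Input: aebaddbecb
Character counts:
  'a': 2
  'b': 3
  'c': 1
  'd': 2
  'e': 2
Maximum frequency: 3

3


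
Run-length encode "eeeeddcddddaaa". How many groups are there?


Input: eeeeddcddddaaa
Scanning for consecutive runs:
  Group 1: 'e' x 4 (positions 0-3)
  Group 2: 'd' x 2 (positions 4-5)
  Group 3: 'c' x 1 (positions 6-6)
  Group 4: 'd' x 4 (positions 7-10)
  Group 5: 'a' x 3 (positions 11-13)
Total groups: 5

5


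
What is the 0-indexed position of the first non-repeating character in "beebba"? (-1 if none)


Input: beebba
Character frequencies:
  'a': 1
  'b': 3
  'e': 2
Scanning left to right for freq == 1:
  Position 0 ('b'): freq=3, skip
  Position 1 ('e'): freq=2, skip
  Position 2 ('e'): freq=2, skip
  Position 3 ('b'): freq=3, skip
  Position 4 ('b'): freq=3, skip
  Position 5 ('a'): unique! => answer = 5

5


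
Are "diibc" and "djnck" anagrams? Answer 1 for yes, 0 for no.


Strings: "diibc", "djnck"
Sorted first:  bcdii
Sorted second: cdjkn
Differ at position 0: 'b' vs 'c' => not anagrams

0


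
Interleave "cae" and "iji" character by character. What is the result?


Interleaving "cae" and "iji":
  Position 0: 'c' from first, 'i' from second => "ci"
  Position 1: 'a' from first, 'j' from second => "aj"
  Position 2: 'e' from first, 'i' from second => "ei"
Result: ciajei

ciajei


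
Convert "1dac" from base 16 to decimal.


Input: "1dac" in base 16
Positional expansion:
  Digit '1' (value 1) x 16^3 = 4096
  Digit 'd' (value 13) x 16^2 = 3328
  Digit 'a' (value 10) x 16^1 = 160
  Digit 'c' (value 12) x 16^0 = 12
Sum = 7596

7596


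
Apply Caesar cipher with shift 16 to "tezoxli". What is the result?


Caesar cipher: shift "tezoxli" by 16
  't' (pos 19) + 16 = pos 9 = 'j'
  'e' (pos 4) + 16 = pos 20 = 'u'
  'z' (pos 25) + 16 = pos 15 = 'p'
  'o' (pos 14) + 16 = pos 4 = 'e'
  'x' (pos 23) + 16 = pos 13 = 'n'
  'l' (pos 11) + 16 = pos 1 = 'b'
  'i' (pos 8) + 16 = pos 24 = 'y'
Result: jupenby

jupenby


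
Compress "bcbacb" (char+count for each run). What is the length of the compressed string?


Input: bcbacb
Runs:
  'b' x 1 => "b1"
  'c' x 1 => "c1"
  'b' x 1 => "b1"
  'a' x 1 => "a1"
  'c' x 1 => "c1"
  'b' x 1 => "b1"
Compressed: "b1c1b1a1c1b1"
Compressed length: 12

12


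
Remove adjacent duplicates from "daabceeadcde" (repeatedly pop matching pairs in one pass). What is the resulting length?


Input: daabceeadcde
Stack-based adjacent duplicate removal:
  Read 'd': push. Stack: d
  Read 'a': push. Stack: da
  Read 'a': matches stack top 'a' => pop. Stack: d
  Read 'b': push. Stack: db
  Read 'c': push. Stack: dbc
  Read 'e': push. Stack: dbce
  Read 'e': matches stack top 'e' => pop. Stack: dbc
  Read 'a': push. Stack: dbca
  Read 'd': push. Stack: dbcad
  Read 'c': push. Stack: dbcadc
  Read 'd': push. Stack: dbcadcd
  Read 'e': push. Stack: dbcadcde
Final stack: "dbcadcde" (length 8)

8


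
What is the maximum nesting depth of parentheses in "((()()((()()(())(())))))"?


Input: "((()()((()()(())(())))))"
Tracking depth:
  Position 0 '(': depth becomes 1
  Position 1 '(': depth becomes 2
  Position 2 '(': depth becomes 3
  Position 3 ')': depth becomes 2
  Position 4 '(': depth becomes 3
  Position 5 ')': depth becomes 2
  Position 6 '(': depth becomes 3
  Position 7 '(': depth becomes 4
  Position 8 '(': depth becomes 5
  Position 9 ')': depth becomes 4
  Position 10 '(': depth becomes 5
  Position 11 ')': depth becomes 4
  Position 12 '(': depth becomes 5
  Position 13 '(': depth becomes 6
  Position 14 ')': depth becomes 5
  Position 15 ')': depth becomes 4
  Position 16 '(': depth becomes 5
  Position 17 '(': depth becomes 6
  Position 18 ')': depth becomes 5
  Position 19 ')': depth becomes 4
  Position 20 ')': depth becomes 3
  Position 21 ')': depth becomes 2
  Position 22 ')': depth becomes 1
  Position 23 ')': depth becomes 0
Maximum depth reached: 6

6


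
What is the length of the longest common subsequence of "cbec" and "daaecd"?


LCS of "cbec" and "daaecd"
DP table:
           d    a    a    e    c    d
      0    0    0    0    0    0    0
  c   0    0    0    0    0    1    1
  b   0    0    0    0    0    1    1
  e   0    0    0    0    1    1    1
  c   0    0    0    0    1    2    2
LCS length = dp[4][6] = 2

2


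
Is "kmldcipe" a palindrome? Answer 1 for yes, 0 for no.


Input: kmldcipe
Reversed: epicdlmk
  Compare pos 0 ('k') with pos 7 ('e'): MISMATCH
  Compare pos 1 ('m') with pos 6 ('p'): MISMATCH
  Compare pos 2 ('l') with pos 5 ('i'): MISMATCH
  Compare pos 3 ('d') with pos 4 ('c'): MISMATCH
Result: not a palindrome

0


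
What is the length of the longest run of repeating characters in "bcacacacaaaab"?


Input: "bcacacacaaaab"
Scanning for longest run:
  Position 1 ('c'): new char, reset run to 1
  Position 2 ('a'): new char, reset run to 1
  Position 3 ('c'): new char, reset run to 1
  Position 4 ('a'): new char, reset run to 1
  Position 5 ('c'): new char, reset run to 1
  Position 6 ('a'): new char, reset run to 1
  Position 7 ('c'): new char, reset run to 1
  Position 8 ('a'): new char, reset run to 1
  Position 9 ('a'): continues run of 'a', length=2
  Position 10 ('a'): continues run of 'a', length=3
  Position 11 ('a'): continues run of 'a', length=4
  Position 12 ('b'): new char, reset run to 1
Longest run: 'a' with length 4

4


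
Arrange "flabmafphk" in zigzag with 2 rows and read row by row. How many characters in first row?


Zigzag "flabmafphk" into 2 rows:
Placing characters:
  'f' => row 0
  'l' => row 1
  'a' => row 0
  'b' => row 1
  'm' => row 0
  'a' => row 1
  'f' => row 0
  'p' => row 1
  'h' => row 0
  'k' => row 1
Rows:
  Row 0: "famfh"
  Row 1: "lbapk"
First row length: 5

5


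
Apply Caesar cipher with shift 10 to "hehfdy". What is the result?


Caesar cipher: shift "hehfdy" by 10
  'h' (pos 7) + 10 = pos 17 = 'r'
  'e' (pos 4) + 10 = pos 14 = 'o'
  'h' (pos 7) + 10 = pos 17 = 'r'
  'f' (pos 5) + 10 = pos 15 = 'p'
  'd' (pos 3) + 10 = pos 13 = 'n'
  'y' (pos 24) + 10 = pos 8 = 'i'
Result: rorpni

rorpni


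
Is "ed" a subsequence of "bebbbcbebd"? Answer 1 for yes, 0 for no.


Check if "ed" is a subsequence of "bebbbcbebd"
Greedy scan:
  Position 0 ('b'): no match needed
  Position 1 ('e'): matches sub[0] = 'e'
  Position 2 ('b'): no match needed
  Position 3 ('b'): no match needed
  Position 4 ('b'): no match needed
  Position 5 ('c'): no match needed
  Position 6 ('b'): no match needed
  Position 7 ('e'): no match needed
  Position 8 ('b'): no match needed
  Position 9 ('d'): matches sub[1] = 'd'
All 2 characters matched => is a subsequence

1


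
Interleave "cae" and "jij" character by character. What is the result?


Interleaving "cae" and "jij":
  Position 0: 'c' from first, 'j' from second => "cj"
  Position 1: 'a' from first, 'i' from second => "ai"
  Position 2: 'e' from first, 'j' from second => "ej"
Result: cjaiej

cjaiej


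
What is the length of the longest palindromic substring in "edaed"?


Input: "edaed"
Checking substrings for palindromes:
  No multi-char palindromic substrings found
Longest palindromic substring: "e" with length 1

1


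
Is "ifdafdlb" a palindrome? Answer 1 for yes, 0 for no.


Input: ifdafdlb
Reversed: bldfadfi
  Compare pos 0 ('i') with pos 7 ('b'): MISMATCH
  Compare pos 1 ('f') with pos 6 ('l'): MISMATCH
  Compare pos 2 ('d') with pos 5 ('d'): match
  Compare pos 3 ('a') with pos 4 ('f'): MISMATCH
Result: not a palindrome

0


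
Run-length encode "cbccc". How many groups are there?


Input: cbccc
Scanning for consecutive runs:
  Group 1: 'c' x 1 (positions 0-0)
  Group 2: 'b' x 1 (positions 1-1)
  Group 3: 'c' x 3 (positions 2-4)
Total groups: 3

3


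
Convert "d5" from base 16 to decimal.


Input: "d5" in base 16
Positional expansion:
  Digit 'd' (value 13) x 16^1 = 208
  Digit '5' (value 5) x 16^0 = 5
Sum = 213

213


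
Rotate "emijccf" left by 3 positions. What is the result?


Input: "emijccf", rotate left by 3
First 3 characters: "emi"
Remaining characters: "jccf"
Concatenate remaining + first: "jccf" + "emi" = "jccfemi"

jccfemi


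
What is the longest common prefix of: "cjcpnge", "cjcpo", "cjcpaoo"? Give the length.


Words: cjcpnge, cjcpo, cjcpaoo
  Position 0: all 'c' => match
  Position 1: all 'j' => match
  Position 2: all 'c' => match
  Position 3: all 'p' => match
  Position 4: ('n', 'o', 'a') => mismatch, stop
LCP = "cjcp" (length 4)

4


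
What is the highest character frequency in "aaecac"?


Input: aaecac
Character counts:
  'a': 3
  'c': 2
  'e': 1
Maximum frequency: 3

3


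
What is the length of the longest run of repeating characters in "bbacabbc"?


Input: "bbacabbc"
Scanning for longest run:
  Position 1 ('b'): continues run of 'b', length=2
  Position 2 ('a'): new char, reset run to 1
  Position 3 ('c'): new char, reset run to 1
  Position 4 ('a'): new char, reset run to 1
  Position 5 ('b'): new char, reset run to 1
  Position 6 ('b'): continues run of 'b', length=2
  Position 7 ('c'): new char, reset run to 1
Longest run: 'b' with length 2

2


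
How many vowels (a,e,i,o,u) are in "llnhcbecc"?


Input: llnhcbecc
Checking each character:
  'l' at position 0: consonant
  'l' at position 1: consonant
  'n' at position 2: consonant
  'h' at position 3: consonant
  'c' at position 4: consonant
  'b' at position 5: consonant
  'e' at position 6: vowel (running total: 1)
  'c' at position 7: consonant
  'c' at position 8: consonant
Total vowels: 1

1


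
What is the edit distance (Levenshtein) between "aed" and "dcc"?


Computing edit distance: "aed" -> "dcc"
DP table:
           d    c    c
      0    1    2    3
  a   1    1    2    3
  e   2    2    2    3
  d   3    2    3    3
Edit distance = dp[3][3] = 3

3


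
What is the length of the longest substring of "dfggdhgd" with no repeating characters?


Input: "dfggdhgd"
Sliding window (track last position of each char):
  Position 0 ('d'): window [0,0] length 1 -- new best
  Position 1 ('f'): window [0,1] length 2 -- new best
  Position 2 ('g'): window [0,2] length 3 -- new best
  Position 3 ('g'): repeat (last at 2), move window start to 3
  Position 3 ('g'): window [3,3] length 1
  Position 4 ('d'): window [3,4] length 2
  Position 5 ('h'): window [3,5] length 3
  Position 6 ('g'): repeat (last at 3), move window start to 4
  Position 6 ('g'): window [4,6] length 3
  Position 7 ('d'): repeat (last at 4), move window start to 5
  Position 7 ('d'): window [5,7] length 3
Longest substring with no repeats: "dfg" with length 3

3


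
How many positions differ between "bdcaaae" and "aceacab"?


Comparing "bdcaaae" and "aceacab" position by position:
  Position 0: 'b' vs 'a' => DIFFER
  Position 1: 'd' vs 'c' => DIFFER
  Position 2: 'c' vs 'e' => DIFFER
  Position 3: 'a' vs 'a' => same
  Position 4: 'a' vs 'c' => DIFFER
  Position 5: 'a' vs 'a' => same
  Position 6: 'e' vs 'b' => DIFFER
Positions that differ: 5

5


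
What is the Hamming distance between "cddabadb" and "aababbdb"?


Comparing "cddabadb" and "aababbdb" position by position:
  Position 0: 'c' vs 'a' => differ
  Position 1: 'd' vs 'a' => differ
  Position 2: 'd' vs 'b' => differ
  Position 3: 'a' vs 'a' => same
  Position 4: 'b' vs 'b' => same
  Position 5: 'a' vs 'b' => differ
  Position 6: 'd' vs 'd' => same
  Position 7: 'b' vs 'b' => same
Total differences (Hamming distance): 4

4


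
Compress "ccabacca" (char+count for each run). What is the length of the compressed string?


Input: ccabacca
Runs:
  'c' x 2 => "c2"
  'a' x 1 => "a1"
  'b' x 1 => "b1"
  'a' x 1 => "a1"
  'c' x 2 => "c2"
  'a' x 1 => "a1"
Compressed: "c2a1b1a1c2a1"
Compressed length: 12

12


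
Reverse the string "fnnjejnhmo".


Input: fnnjejnhmo
Reading characters right to left:
  Position 9: 'o'
  Position 8: 'm'
  Position 7: 'h'
  Position 6: 'n'
  Position 5: 'j'
  Position 4: 'e'
  Position 3: 'j'
  Position 2: 'n'
  Position 1: 'n'
  Position 0: 'f'
Reversed: omhnjejnnf

omhnjejnnf


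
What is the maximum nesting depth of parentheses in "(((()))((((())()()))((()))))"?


Input: "(((()))((((())()()))((()))))"
Tracking depth:
  Position 0 '(': depth becomes 1
  Position 1 '(': depth becomes 2
  Position 2 '(': depth becomes 3
  Position 3 '(': depth becomes 4
  Position 4 ')': depth becomes 3
  Position 5 ')': depth becomes 2
  Position 6 ')': depth becomes 1
  Position 7 '(': depth becomes 2
  Position 8 '(': depth becomes 3
  Position 9 '(': depth becomes 4
  Position 10 '(': depth becomes 5
  Position 11 '(': depth becomes 6
  Position 12 ')': depth becomes 5
  Position 13 ')': depth becomes 4
  Position 14 '(': depth becomes 5
  Position 15 ')': depth becomes 4
  Position 16 '(': depth becomes 5
  Position 17 ')': depth becomes 4
  Position 18 ')': depth becomes 3
  Position 19 ')': depth becomes 2
  Position 20 '(': depth becomes 3
  Position 21 '(': depth becomes 4
  Position 22 '(': depth becomes 5
  Position 23 ')': depth becomes 4
  Position 24 ')': depth becomes 3
  Position 25 ')': depth becomes 2
  Position 26 ')': depth becomes 1
  Position 27 ')': depth becomes 0
Maximum depth reached: 6

6


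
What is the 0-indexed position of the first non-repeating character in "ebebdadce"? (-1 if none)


Input: ebebdadce
Character frequencies:
  'a': 1
  'b': 2
  'c': 1
  'd': 2
  'e': 3
Scanning left to right for freq == 1:
  Position 0 ('e'): freq=3, skip
  Position 1 ('b'): freq=2, skip
  Position 2 ('e'): freq=3, skip
  Position 3 ('b'): freq=2, skip
  Position 4 ('d'): freq=2, skip
  Position 5 ('a'): unique! => answer = 5

5


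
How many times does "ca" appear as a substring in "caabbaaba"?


Searching for "ca" in "caabbaaba"
Scanning each position:
  Position 0: "ca" => MATCH
  Position 1: "aa" => no
  Position 2: "ab" => no
  Position 3: "bb" => no
  Position 4: "ba" => no
  Position 5: "aa" => no
  Position 6: "ab" => no
  Position 7: "ba" => no
Total occurrences: 1

1


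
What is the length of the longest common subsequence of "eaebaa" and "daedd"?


LCS of "eaebaa" and "daedd"
DP table:
           d    a    e    d    d
      0    0    0    0    0    0
  e   0    0    0    1    1    1
  a   0    0    1    1    1    1
  e   0    0    1    2    2    2
  b   0    0    1    2    2    2
  a   0    0    1    2    2    2
  a   0    0    1    2    2    2
LCS length = dp[6][5] = 2

2
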